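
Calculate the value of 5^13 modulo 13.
Using Fermat: 5^{12} ≡ 1 (mod 13). 13 ≡ 1 (mod 12). So 5^{13} ≡ 5^{1} ≡ 5 (mod 13)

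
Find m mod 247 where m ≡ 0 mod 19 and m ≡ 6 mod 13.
M = 19 × 13 = 247. M₁ = 13, y₁ ≡ 3 mod 19. M₂ = 19, y₂ ≡ 11 mod 13. m = 0×13×3 + 6×19×11 ≡ 19 mod 247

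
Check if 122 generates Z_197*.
ord_197(122) divides 196. For each prime q|196: 122^{98}≡196, 122^{28}≡178, none ≡ 1. So 122 has order 196 and is a primitive root mod 197.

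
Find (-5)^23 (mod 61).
By repeated squaring (mod 61): (-5)^{1}≡56, (-5)^{2}≡25, (-5)^{4}≡15, (-5)^{8}≡42, (-5)^{16}≡56. Then (-5)^{23} = (-5)^{16+4+2+1} ≡ 56 × 15 × 25 × 56 ≡ 42 (mod 61)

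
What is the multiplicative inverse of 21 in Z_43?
Since 43 is prime, by Fermat 21^(-1) ≡ 21^{41} ≡ 41 (mod 43). Verify: 21 × 41 = 861 ≡ 1 (mod 43)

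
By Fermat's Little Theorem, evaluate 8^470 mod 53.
By Fermat: 8^{52} ≡ 1 (mod 53). 470 ≡ 2 (mod 52). So 8^{470} ≡ 8^{2} ≡ 11 (mod 53)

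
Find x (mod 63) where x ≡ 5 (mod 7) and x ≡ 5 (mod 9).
M = 7 × 9 = 63. M₁ = 9, y₁ ≡ 4 (mod 7). M₂ = 7, y₂ ≡ 4 (mod 9). x = 5×9×4 + 5×7×4 ≡ 5 (mod 63)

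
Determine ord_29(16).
Powers of 16 mod 29: 16^1≡16, 16^2≡24, 16^3≡7, 16^4≡25, 16^5≡23, 16^6≡20, 16^7≡1. Order = 7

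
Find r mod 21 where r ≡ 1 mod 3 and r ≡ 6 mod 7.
M = 3 × 7 = 21. M₁ = 7, y₁ ≡ 1 mod 3. M₂ = 3, y₂ ≡ 5 mod 7. r = 1×7×1 + 6×3×5 ≡ 13 mod 21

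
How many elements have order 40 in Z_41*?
There are φ(41-1) = φ(40) = 16 primitive roots modulo 41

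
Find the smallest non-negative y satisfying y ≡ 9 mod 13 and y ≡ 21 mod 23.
M = 13 × 23 = 299. M₁ = 23, y₁ ≡ 4 mod 13. M₂ = 13, y₂ ≡ 16 mod 23. y = 9×23×4 + 21×13×16 ≡ 113 mod 299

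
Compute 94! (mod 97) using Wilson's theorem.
(96)! = (94)! × (95) × (96) ≡ -1 (mod 97). So (94)! ≡ -1 × [(96)(95)]^(-1) ≡ 48 (mod 97)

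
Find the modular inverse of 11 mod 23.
Since 23 is prime, by Fermat 11^(-1) ≡ 11^{21} ≡ 21 mod 23. Verify: 11 × 21 = 231 ≡ 1 mod 23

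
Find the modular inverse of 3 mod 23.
Since 23 is prime, by Fermat 3^(-1) ≡ 3^{21} ≡ 8 (mod 23). Verify: 3 × 8 = 24 ≡ 1 (mod 23)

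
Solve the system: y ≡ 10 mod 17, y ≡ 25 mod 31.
M = 17 × 31 = 527. M₁ = 31, y₁ ≡ 11 mod 17. M₂ = 17, y₂ ≡ 11 mod 31. y = 10×31×11 + 25×17×11 ≡ 180 mod 527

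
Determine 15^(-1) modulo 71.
Since 71 is prime, by Fermat 15^(-1) ≡ 15^{69} ≡ 19 (mod 71). Verify: 15 × 19 = 285 ≡ 1 (mod 71)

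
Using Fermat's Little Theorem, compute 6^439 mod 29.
By Fermat: 6^{28} ≡ 1 (mod 29). 439 ≡ 19 (mod 28). So 6^{439} ≡ 6^{19} ≡ 4 (mod 29)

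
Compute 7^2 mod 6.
7^{2} = 49 ≡ 1 mod 6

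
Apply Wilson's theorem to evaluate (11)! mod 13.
(12)! = (11)! × (12) ≡ -1 mod 13. So (11)! ≡ -1 × (12)^(-1) ≡ (-1)×(-1) = 1 mod 13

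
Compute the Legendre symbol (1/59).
(1/59) = 1^{29} mod 59 = 1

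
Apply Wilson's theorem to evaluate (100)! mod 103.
(102)! = (100)! × (101) × (102) ≡ -1 (mod 103). So (100)! ≡ -1 × [(102)(101)]^(-1) ≡ 51 (mod 103)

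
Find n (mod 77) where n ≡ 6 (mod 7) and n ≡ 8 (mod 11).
M = 7 × 11 = 77. M₁ = 11, y₁ ≡ 2 (mod 7). M₂ = 7, y₂ ≡ 8 (mod 11). n = 6×11×2 + 8×7×8 ≡ 41 (mod 77)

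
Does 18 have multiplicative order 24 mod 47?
Powers of 18 mod 47: 18^1≡18, 18^2≡42, 18^3≡4, 18^4≡25, 18^5≡27, 18^6≡16, 18^7≡6, 18^8≡14, 18^9≡17, 18^10≡24, 18^11≡9, 18^12≡21, 18^13≡2, 18^14≡36, 18^15≡37, 18^16≡8, 18^17≡3, 18^18≡7, 18^19≡32, 18^20≡12, 18^21≡28, 18^22≡34, 18^23≡1. Already 18^23≡1, so the order is 23 < 24. No, the actual order is 23.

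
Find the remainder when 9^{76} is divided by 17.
By Fermat: 9^{16} ≡ 1 mod 17. 76 = 4×16 + 12. So 9^{76} ≡ 9^{12} ≡ 16 mod 17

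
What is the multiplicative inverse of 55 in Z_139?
Since 139 is prime, by Fermat 55^(-1) ≡ 55^{137} ≡ 91 (mod 139). Verify: 55 × 91 = 5005 ≡ 1 (mod 139)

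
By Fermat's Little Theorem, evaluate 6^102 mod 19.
By Fermat: 6^{18} ≡ 1 (mod 19). 102 = 5×18 + 12. So 6^{102} ≡ 6^{12} ≡ 7 (mod 19)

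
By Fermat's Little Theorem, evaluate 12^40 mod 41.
By Fermat's Little Theorem, 12^{40} ≡ 1 mod 41 since 41 is prime and gcd(12, 41) = 1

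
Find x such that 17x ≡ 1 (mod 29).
Since 29 is prime, by Fermat 17^(-1) ≡ 17^{27} ≡ 12 (mod 29). Verify: 17 × 12 = 204 ≡ 1 (mod 29)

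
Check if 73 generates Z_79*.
73^{39} ≡ 1 (mod 79) and 39 < 78, so ord_79(73) = 39 ≠ 78 and 73 is not a primitive root.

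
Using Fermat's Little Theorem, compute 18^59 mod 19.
By Fermat: 18^{18} ≡ 1 mod 19. 59 = 3×18 + 5. So 18^{59} ≡ 18^{5} ≡ 18 mod 19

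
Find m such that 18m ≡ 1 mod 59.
Since 59 is prime, by Fermat 18^(-1) ≡ 18^{57} ≡ 23 mod 59. Verify: 18 × 23 = 414 ≡ 1 mod 59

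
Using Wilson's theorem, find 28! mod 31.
(30)! = (28)! × (29) × (30) ≡ -1 (mod 31). So (28)! ≡ -1 × [(30)(29)]^(-1) ≡ 15 (mod 31)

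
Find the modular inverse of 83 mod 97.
Since 97 is prime, by Fermat 83^(-1) ≡ 83^{95} ≡ 90 mod 97. Verify: 83 × 90 = 7470 ≡ 1 mod 97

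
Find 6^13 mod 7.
Using Fermat: 6^{6} ≡ 1 mod 7. 13 ≡ 1 mod 6. So 6^{13} ≡ 6^{1} ≡ 6 mod 7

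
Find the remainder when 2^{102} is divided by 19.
By Fermat: 2^{18} ≡ 1 mod 19. 102 = 5×18 + 12. So 2^{102} ≡ 2^{12} ≡ 11 mod 19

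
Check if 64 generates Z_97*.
64^{8} ≡ 1 mod 97 and 8 < 96, so ord_97(64) = 8 ≠ 96 and 64 is not a primitive root.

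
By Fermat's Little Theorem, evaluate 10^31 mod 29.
By Fermat: 10^{28} ≡ 1 mod 29. So 10^{31} = 10^{28} · 10^{3} ≡ 10^{3} ≡ 14 mod 29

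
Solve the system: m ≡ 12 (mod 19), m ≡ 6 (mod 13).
M = 19 × 13 = 247. M₁ = 13, y₁ ≡ 3 (mod 19). M₂ = 19, y₂ ≡ 11 (mod 13). m = 12×13×3 + 6×19×11 ≡ 240 (mod 247)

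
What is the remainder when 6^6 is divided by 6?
By repeated squaring mod 6: 6^{1}≡0, 6^{2}≡0, 6^{4}≡0. Then 6^{6} = 6^{4+2} ≡ 0 × 0 ≡ 0 mod 6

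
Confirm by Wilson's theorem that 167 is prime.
(166)! mod 167 = 166. Since this equals -1 (mod 167), Wilson confirms 167 is prime.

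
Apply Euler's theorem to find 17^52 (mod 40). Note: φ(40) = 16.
By Euler: 17^{16} ≡ 1 (mod 40) since gcd(17, 40) = 1. 52 = 3×16 + 4. So 17^{52} ≡ 17^{4} ≡ 1 (mod 40)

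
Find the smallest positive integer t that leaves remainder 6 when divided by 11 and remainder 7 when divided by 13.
M = 11 × 13 = 143. M₁ = 13, y₁ ≡ 6 mod 11. M₂ = 11, y₂ ≡ 6 mod 13. t = 6×13×6 + 7×11×6 ≡ 72 mod 143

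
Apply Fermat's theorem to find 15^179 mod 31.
By Fermat: 15^{30} ≡ 1 mod 31. 179 ≡ 29 mod 30. So 15^{179} ≡ 15^{29} ≡ 29 mod 31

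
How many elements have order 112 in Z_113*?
A prime p has φ(p-1) primitive roots; here φ(112) = 48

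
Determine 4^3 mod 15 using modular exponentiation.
4^{3} = 64 ≡ 4 (mod 15)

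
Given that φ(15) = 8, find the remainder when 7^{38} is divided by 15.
By Euler: 7^{8} ≡ 1 mod 15 since gcd(7, 15) = 1. 38 = 4×8 + 6. So 7^{38} ≡ 7^{6} ≡ 4 mod 15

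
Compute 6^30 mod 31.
Using Fermat: 6^{30} ≡ 1 (mod 31). 30 ≡ 0 (mod 30). So 6^{30} ≡ 6^{0} ≡ 1 (mod 31)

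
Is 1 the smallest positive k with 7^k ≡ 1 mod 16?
Powers of 7 mod 16: 7^1≡7, 7^2≡1. 7^1≡7≢1, so ord ≠ 1. No, the actual order is 2.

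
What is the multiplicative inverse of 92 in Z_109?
Since 109 is prime, by Fermat 92^(-1) ≡ 92^{107} ≡ 32 mod 109. Verify: 92 × 32 = 2944 ≡ 1 mod 109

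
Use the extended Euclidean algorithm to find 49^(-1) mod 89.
Extended GCD: 49(20) + 89(-11) = 1. So 49^(-1) ≡ 20 mod 89. Verify: 49 × 20 = 980 ≡ 1 mod 89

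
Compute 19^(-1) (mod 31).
Since 31 is prime, by Fermat 19^(-1) ≡ 19^{29} ≡ 18 (mod 31). Verify: 19 × 18 = 342 ≡ 1 (mod 31)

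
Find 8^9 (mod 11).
By repeated squaring (mod 11): 8^{1}≡8, 8^{2}≡9, 8^{4}≡4, 8^{8}≡5. Then 8^{9} = 8^{8+1} ≡ 5 × 8 ≡ 7 (mod 11)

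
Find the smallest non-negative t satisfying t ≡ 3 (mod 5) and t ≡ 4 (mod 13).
M = 5 × 13 = 65. M₁ = 13, y₁ ≡ 2 (mod 5). M₂ = 5, y₂ ≡ 8 (mod 13). t = 3×13×2 + 4×5×8 ≡ 43 (mod 65)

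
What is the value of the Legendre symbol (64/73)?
(64/73) = 64^{36} mod 73 = 1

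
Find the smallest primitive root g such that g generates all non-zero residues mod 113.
g = 3. For each prime q|112: 3^{56}≡112, 3^{16}≡49, none ≡ 1, so ord_113(3) = 112 and 3 is a primitive root.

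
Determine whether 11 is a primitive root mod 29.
ord_29(11) divides 28. For each prime q|28: 11^{14}≡28, 11^{4}≡25, none ≡ 1. So 11 has order 28 and is a primitive root mod 29.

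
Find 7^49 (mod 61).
By repeated squaring (mod 61): 7^{1}≡7, 7^{2}≡49, 7^{4}≡22, 7^{8}≡57, 7^{16}≡16, 7^{32}≡12. Then 7^{49} = 7^{32+16+1} ≡ 12 × 16 × 7 ≡ 2 (mod 61)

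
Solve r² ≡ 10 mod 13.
The square roots of 10 mod 13 are 7 and 6. Verify: 7² = 49 ≡ 10 mod 13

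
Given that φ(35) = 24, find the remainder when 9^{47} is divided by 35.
By Euler: 9^{24} ≡ 1 mod 35 since gcd(9, 35) = 1. 47 = 1×24 + 23. So 9^{47} ≡ 9^{23} ≡ 4 mod 35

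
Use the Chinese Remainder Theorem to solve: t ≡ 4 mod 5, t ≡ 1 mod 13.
M = 5 × 13 = 65. M₁ = 13, y₁ ≡ 2 mod 5. M₂ = 5, y₂ ≡ 8 mod 13. t = 4×13×2 + 1×5×8 ≡ 14 mod 65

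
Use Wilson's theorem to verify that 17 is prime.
(16)! mod 17 = 16. Since this equals -1 mod 17, Wilson confirms 17 is prime.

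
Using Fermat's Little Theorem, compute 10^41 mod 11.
By Fermat: 10^{10} ≡ 1 (mod 11). 41 = 4×10 + 1. So 10^{41} ≡ 10^{1} ≡ 10 (mod 11)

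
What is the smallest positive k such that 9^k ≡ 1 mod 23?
Powers of 9 mod 23: 9^1≡9, 9^2≡12, 9^3≡16, 9^4≡6, 9^5≡8, 9^6≡3, 9^7≡4, 9^8≡13, 9^9≡2, 9^10≡18, 9^11≡1. So the order of 9 is 11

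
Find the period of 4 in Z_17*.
Powers of 4 mod 17: 4^1≡4, 4^2≡16, 4^3≡13, 4^4≡1. So the order of 4 is 4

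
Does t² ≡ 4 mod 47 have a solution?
By Euler's criterion: 4^{23} ≡ 1 mod 47. Since this equals 1, 4 is a QR.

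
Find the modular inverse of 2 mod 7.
Since 7 is prime, by Fermat 2^(-1) ≡ 2^{5} ≡ 4 mod 7. Verify: 2 × 4 = 8 ≡ 1 mod 7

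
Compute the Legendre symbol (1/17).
(1/17) = 1^{8} mod 17 = 1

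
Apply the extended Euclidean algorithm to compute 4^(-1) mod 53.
Extended GCD: 4(-13) + 53(1) = 1. So 4^(-1) ≡ -13 ≡ 40 mod 53. Verify: 4 × 40 = 160 ≡ 1 mod 53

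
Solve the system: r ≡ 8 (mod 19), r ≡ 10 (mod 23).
M = 19 × 23 = 437. M₁ = 23, y₁ ≡ 5 (mod 19). M₂ = 19, y₂ ≡ 17 (mod 23). r = 8×23×5 + 10×19×17 ≡ 217 (mod 437)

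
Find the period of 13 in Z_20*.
Powers of 13 mod 20: 13^1≡13, 13^2≡9, 13^3≡17, 13^4≡1. So the order of 13 is 4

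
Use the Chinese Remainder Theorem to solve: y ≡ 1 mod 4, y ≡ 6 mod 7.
M = 4 × 7 = 28. M₁ = 7, y₁ ≡ 3 mod 4. M₂ = 4, y₂ ≡ 2 mod 7. y = 1×7×3 + 6×4×2 ≡ 13 mod 28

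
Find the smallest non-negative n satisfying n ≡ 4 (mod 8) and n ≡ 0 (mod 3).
M = 8 × 3 = 24. M₁ = 3, y₁ ≡ 3 (mod 8). M₂ = 8, y₂ ≡ 2 (mod 3). n = 4×3×3 + 0×8×2 ≡ 12 (mod 24)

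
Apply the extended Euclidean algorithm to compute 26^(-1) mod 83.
Extended GCD: 26(16) + 83(-5) = 1. So 26^(-1) ≡ 16 (mod 83). Verify: 26 × 16 = 416 ≡ 1 (mod 83)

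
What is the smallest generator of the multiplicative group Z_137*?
g = 3. Powers: [3, 9, 27, 81, 106, 44, ...] generates all 136 non-zero residues.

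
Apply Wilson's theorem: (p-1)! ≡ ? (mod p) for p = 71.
By Wilson's theorem, (70)! ≡ -1 ≡ 70 (mod 71)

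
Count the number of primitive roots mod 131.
There are φ(131-1) = φ(130) = 48 primitive roots modulo 131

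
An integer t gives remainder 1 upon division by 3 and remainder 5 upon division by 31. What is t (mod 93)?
M = 3 × 31 = 93. M₁ = 31, y₁ ≡ 1 (mod 3). M₂ = 3, y₂ ≡ 21 (mod 31). t = 1×31×1 + 5×3×21 ≡ 67 (mod 93)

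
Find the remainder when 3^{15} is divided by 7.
By Fermat: 3^{6} ≡ 1 mod 7. 15 = 2×6 + 3. So 3^{15} ≡ 3^{3} ≡ 6 mod 7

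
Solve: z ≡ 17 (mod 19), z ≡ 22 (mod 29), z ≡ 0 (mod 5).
M = 19 × 29 × 5 = 2755. M₁ = 145, y₁ ≡ 8 (mod 19). M₂ = 95, y₂ ≡ 11 (mod 29). M₃ = 551, y₃ ≡ 1 (mod 5). z = 17×145×8 + 22×95×11 + 0×551×1 ≡ 1385 (mod 2755)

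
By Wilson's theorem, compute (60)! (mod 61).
By Wilson's theorem, (60)! ≡ -1 ≡ 60 (mod 61)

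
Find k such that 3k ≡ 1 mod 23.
Since 23 is prime, by Fermat 3^(-1) ≡ 3^{21} ≡ 8 mod 23. Verify: 3 × 8 = 24 ≡ 1 mod 23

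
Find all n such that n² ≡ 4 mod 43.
The square roots of 4 mod 43 are 41 and 2. Verify: 41² = 1681 ≡ 4 mod 43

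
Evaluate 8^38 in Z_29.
Using Fermat: 8^{28} ≡ 1 mod 29. 38 ≡ 10 mod 28. So 8^{38} ≡ 8^{10} ≡ 4 mod 29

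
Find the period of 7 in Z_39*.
Powers of 7 mod 39: 7^1≡7, 7^2≡10, 7^3≡31, 7^4≡22, 7^5≡37, 7^6≡25, 7^7≡19, 7^8≡16, 7^9≡34, 7^10≡4, 7^11≡28, 7^12≡1. Order = 12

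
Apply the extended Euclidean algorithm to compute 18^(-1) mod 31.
Extended GCD: 18(-12) + 31(7) = 1. So 18^(-1) ≡ -12 ≡ 19 (mod 31). Verify: 18 × 19 = 342 ≡ 1 (mod 31)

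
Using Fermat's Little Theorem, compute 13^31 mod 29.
By Fermat: 13^{28} ≡ 1 mod 29. So 13^{31} = 13^{28} · 13^{3} ≡ 13^{3} ≡ 22 mod 29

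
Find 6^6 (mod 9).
By repeated squaring (mod 9): 6^{1}≡6, 6^{2}≡0, 6^{4}≡0. Then 6^{6} = 6^{4+2} ≡ 0 × 0 ≡ 0 (mod 9)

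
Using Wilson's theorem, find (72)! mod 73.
By Wilson's theorem, (72)! ≡ -1 ≡ 72 mod 73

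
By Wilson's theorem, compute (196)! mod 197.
By Wilson's theorem, (196)! ≡ -1 ≡ 196 mod 197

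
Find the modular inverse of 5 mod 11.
Since 11 is prime, by Fermat 5^(-1) ≡ 5^{9} ≡ 9 (mod 11). Verify: 5 × 9 = 45 ≡ 1 (mod 11)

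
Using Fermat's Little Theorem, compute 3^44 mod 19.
By Fermat: 3^{18} ≡ 1 (mod 19). 44 = 2×18 + 8. So 3^{44} ≡ 3^{8} ≡ 6 (mod 19)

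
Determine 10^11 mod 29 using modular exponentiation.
By repeated squaring (mod 29): 10^{1}≡10, 10^{2}≡13, 10^{4}≡24, 10^{8}≡25. Then 10^{11} = 10^{8+2+1} ≡ 25 × 13 × 10 ≡ 2 (mod 29)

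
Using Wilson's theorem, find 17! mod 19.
(18)! = (17)! × (18) ≡ -1 (mod 19). So (17)! ≡ -1 × (18)^(-1) ≡ (-1)×(-1) = 1 (mod 19)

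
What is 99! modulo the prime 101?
(100)! = (99)! × (100) ≡ -1 mod 101. So (99)! ≡ -1 × (100)^(-1) ≡ (-1)×(-1) = 1 mod 101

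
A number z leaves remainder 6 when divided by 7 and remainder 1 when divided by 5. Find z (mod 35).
M = 7 × 5 = 35. M₁ = 5, y₁ ≡ 3 (mod 7). M₂ = 7, y₂ ≡ 3 (mod 5). z = 6×5×3 + 1×7×3 ≡ 6 (mod 35)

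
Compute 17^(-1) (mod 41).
Since 41 is prime, by Fermat 17^(-1) ≡ 17^{39} ≡ 29 (mod 41). Verify: 17 × 29 = 493 ≡ 1 (mod 41)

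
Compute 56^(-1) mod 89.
Since 89 is prime, by Fermat 56^(-1) ≡ 56^{87} ≡ 62 mod 89. Verify: 56 × 62 = 3472 ≡ 1 mod 89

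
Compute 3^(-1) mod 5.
Since 5 is prime, by Fermat 3^(-1) ≡ 3^{3} ≡ 2 mod 5. Verify: 3 × 2 = 6 ≡ 1 mod 5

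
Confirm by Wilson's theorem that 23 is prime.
(22)! mod 23 = 22. Since this equals -1 (mod 23), Wilson confirms 23 is prime.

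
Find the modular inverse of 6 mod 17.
Since 17 is prime, by Fermat 6^(-1) ≡ 6^{15} ≡ 3 (mod 17). Verify: 6 × 3 = 18 ≡ 1 (mod 17)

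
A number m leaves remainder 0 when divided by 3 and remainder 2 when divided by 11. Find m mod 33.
M = 3 × 11 = 33. M₁ = 11, y₁ ≡ 2 mod 3. M₂ = 3, y₂ ≡ 4 mod 11. m = 0×11×2 + 2×3×4 ≡ 24 mod 33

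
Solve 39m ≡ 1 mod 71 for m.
Since 71 is prime, by Fermat 39^(-1) ≡ 39^{69} ≡ 51 mod 71. Verify: 39 × 51 = 1989 ≡ 1 mod 71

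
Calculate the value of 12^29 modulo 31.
By repeated squaring (mod 31): 12^{1}≡12, 12^{2}≡20, 12^{4}≡28, 12^{8}≡9, 12^{16}≡19. Then 12^{29} = 12^{16+8+4+1} ≡ 19 × 9 × 28 × 12 ≡ 13 (mod 31)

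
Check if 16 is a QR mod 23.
By Euler's criterion: 16^{11} ≡ 1 (mod 23). Since this equals 1, 16 is a QR.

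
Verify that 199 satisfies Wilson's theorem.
(198)! mod 199 = 198. Since this equals -1 (mod 199), Wilson confirms 199 is prime.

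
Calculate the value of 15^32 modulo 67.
By repeated squaring mod 67: 15^{1}≡15, 15^{2}≡24, 15^{4}≡40, 15^{8}≡59, 15^{16}≡64, 15^{32}≡9. So 15^{32} ≡ 9 mod 67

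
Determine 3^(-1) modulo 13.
Since 13 is prime, by Fermat 3^(-1) ≡ 3^{11} ≡ 9 (mod 13). Verify: 3 × 9 = 27 ≡ 1 (mod 13)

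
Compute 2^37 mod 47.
By repeated squaring mod 47: 2^{1}≡2, 2^{2}≡4, 2^{4}≡16, 2^{8}≡21, 2^{16}≡18, 2^{32}≡42. Then 2^{37} = 2^{32+4+1} ≡ 42 × 16 × 2 ≡ 28 mod 47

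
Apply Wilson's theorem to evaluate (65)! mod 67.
(66)! = (65)! × (66) ≡ -1 mod 67. So (65)! ≡ -1 × (66)^(-1) ≡ (-1)×(-1) = 1 mod 67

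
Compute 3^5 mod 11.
By repeated squaring mod 11: 3^{1}≡3, 3^{2}≡9, 3^{4}≡4. Then 3^{5} = 3^{4+1} ≡ 4 × 3 ≡ 1 mod 11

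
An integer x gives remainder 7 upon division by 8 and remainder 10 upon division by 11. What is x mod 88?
M = 8 × 11 = 88. M₁ = 11, y₁ ≡ 3 mod 8. M₂ = 8, y₂ ≡ 7 mod 11. x = 7×11×3 + 10×8×7 ≡ 87 mod 88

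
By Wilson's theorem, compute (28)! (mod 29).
By Wilson's theorem, (28)! ≡ -1 ≡ 28 (mod 29)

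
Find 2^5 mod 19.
By repeated squaring mod 19: 2^{1}≡2, 2^{2}≡4, 2^{4}≡16. Then 2^{5} = 2^{4+1} ≡ 16 × 2 ≡ 13 mod 19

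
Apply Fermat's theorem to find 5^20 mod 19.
By Fermat: 5^{18} ≡ 1 mod 19. So 5^{20} = 5^{18} · 5^{2} ≡ 5^{2} ≡ 6 mod 19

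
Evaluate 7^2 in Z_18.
7^{2} = 49 ≡ 13 (mod 18)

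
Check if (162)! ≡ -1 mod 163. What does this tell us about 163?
(162)! mod 163 = 162. Since this equals -1 mod 163, Wilson confirms 163 is prime.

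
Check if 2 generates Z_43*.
2^{14} ≡ 1 (mod 43) and 14 < 42, so ord_43(2) = 14 ≠ 42 and 2 is not a primitive root.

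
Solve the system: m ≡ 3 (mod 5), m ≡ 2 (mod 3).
M = 5 × 3 = 15. M₁ = 3, y₁ ≡ 2 (mod 5). M₂ = 5, y₂ ≡ 2 (mod 3). m = 3×3×2 + 2×5×2 ≡ 8 (mod 15)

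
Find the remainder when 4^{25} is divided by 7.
By Fermat: 4^{6} ≡ 1 mod 7. 25 = 4×6 + 1. So 4^{25} ≡ 4^{1} ≡ 4 mod 7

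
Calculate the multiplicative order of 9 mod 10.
Powers of 9 mod 10: 9^1≡9, 9^2≡1. So the order of 9 is 2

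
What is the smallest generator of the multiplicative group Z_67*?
g = 2. For each prime q|66: 2^{33}≡66, 2^{22}≡37, 2^{6}≡64, none ≡ 1, so ord_67(2) = 66 and 2 is a primitive root.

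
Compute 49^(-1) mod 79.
Since 79 is prime, by Fermat 49^(-1) ≡ 49^{77} ≡ 50 mod 79. Verify: 49 × 50 = 2450 ≡ 1 mod 79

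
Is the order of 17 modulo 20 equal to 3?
Powers of 17 mod 20: 17^1≡17, 17^2≡9, 17^3≡13, 17^4≡1. 17^3≡13≢1, so ord ≠ 3. No, the actual order is 4.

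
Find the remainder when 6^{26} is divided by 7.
By Fermat: 6^{6} ≡ 1 (mod 7). 26 = 4×6 + 2. So 6^{26} ≡ 6^{2} ≡ 1 (mod 7)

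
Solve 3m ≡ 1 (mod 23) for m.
Since 23 is prime, by Fermat 3^(-1) ≡ 3^{21} ≡ 8 (mod 23). Verify: 3 × 8 = 24 ≡ 1 (mod 23)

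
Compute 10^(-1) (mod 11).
Since 11 is prime, by Fermat 10^(-1) ≡ 10^{9} ≡ 10 (mod 11). Verify: 10 × 10 = 100 ≡ 1 (mod 11)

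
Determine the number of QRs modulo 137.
For prime 137, there are (p-1)/2 = (137-1)/2 = 68 quadratic residues (excluding 0).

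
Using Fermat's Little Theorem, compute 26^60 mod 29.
By Fermat: 26^{28} ≡ 1 (mod 29). 60 = 2×28 + 4. So 26^{60} ≡ 26^{4} ≡ 23 (mod 29)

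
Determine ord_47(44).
Powers of 44 mod 47: 44^1≡44, 44^2≡9, 44^3≡20, 44^4≡34, 44^5≡39, 44^6≡24, 44^7≡22, 44^8≡28, 44^9≡10, 44^10≡17, 44^11≡43, 44^12≡12, 44^13≡11, 44^14≡14, 44^15≡5, 44^16≡32, 44^17≡45, 44^18≡6, 44^19≡29, 44^20≡7, 44^21≡26, 44^22≡16, 44^23≡46, 44^24≡3, 44^25≡38, 44^26≡27, 44^27≡13, 44^28≡8, 44^29≡23, 44^30≡25, 44^31≡19, 44^32≡37, 44^33≡30, 44^34≡4, 44^35≡35, 44^36≡36, 44^37≡33, 44^38≡42, 44^39≡15, 44^40≡2, 44^41≡41, 44^42≡18, 44^43≡40, 44^44≡21, 44^45≡31, 44^46≡1. Order = 46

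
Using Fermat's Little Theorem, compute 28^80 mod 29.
By Fermat: 28^{28} ≡ 1 (mod 29). 80 = 2×28 + 24. So 28^{80} ≡ 28^{24} ≡ 1 (mod 29)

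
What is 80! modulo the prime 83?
(82)! = (80)! × (81) × (82) ≡ -1 mod 83. So (80)! ≡ -1 × [(82)(81)]^(-1) ≡ 41 mod 83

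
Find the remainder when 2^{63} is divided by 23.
By Fermat: 2^{22} ≡ 1 (mod 23). 63 = 2×22 + 19. So 2^{63} ≡ 2^{19} ≡ 3 (mod 23)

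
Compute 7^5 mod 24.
By repeated squaring mod 24: 7^{1}≡7, 7^{2}≡1, 7^{4}≡1. Then 7^{5} = 7^{4+1} ≡ 1 × 7 ≡ 7 mod 24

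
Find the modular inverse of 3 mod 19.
Since 19 is prime, by Fermat 3^(-1) ≡ 3^{17} ≡ 13 mod 19. Verify: 3 × 13 = 39 ≡ 1 mod 19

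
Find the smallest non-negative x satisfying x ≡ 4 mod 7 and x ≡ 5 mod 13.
M = 7 × 13 = 91. M₁ = 13, y₁ ≡ 6 mod 7. M₂ = 7, y₂ ≡ 2 mod 13. x = 4×13×6 + 5×7×2 ≡ 18 mod 91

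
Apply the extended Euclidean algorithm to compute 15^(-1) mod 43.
Extended GCD: 15(-20) + 43(7) = 1. So 15^(-1) ≡ -20 ≡ 23 (mod 43). Verify: 15 × 23 = 345 ≡ 1 (mod 43)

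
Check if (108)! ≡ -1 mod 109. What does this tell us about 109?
(108)! mod 109 = 108. Since this equals -1 mod 109, Wilson confirms 109 is prime.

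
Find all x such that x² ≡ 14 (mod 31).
The square roots of 14 mod 31 are 18 and 13. Verify: 18² = 324 ≡ 14 (mod 31)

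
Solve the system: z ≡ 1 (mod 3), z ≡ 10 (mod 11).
M = 3 × 11 = 33. M₁ = 11, y₁ ≡ 2 (mod 3). M₂ = 3, y₂ ≡ 4 (mod 11). z = 1×11×2 + 10×3×4 ≡ 10 (mod 33)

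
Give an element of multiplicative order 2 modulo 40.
9 has order 2 mod 40 since 9^{2} ≡ 1 mod 40 and no smaller power works.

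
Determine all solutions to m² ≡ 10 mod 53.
The square roots of 10 mod 53 are 13 and 40. Verify: 13² = 169 ≡ 10 mod 53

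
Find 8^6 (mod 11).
By repeated squaring (mod 11): 8^{1}≡8, 8^{2}≡9, 8^{4}≡4. Then 8^{6} = 8^{4+2} ≡ 4 × 9 ≡ 3 (mod 11)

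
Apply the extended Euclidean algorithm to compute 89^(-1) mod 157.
Extended GCD: 89(30) + 157(-17) = 1. So 89^(-1) ≡ 30 mod 157. Verify: 89 × 30 = 2670 ≡ 1 mod 157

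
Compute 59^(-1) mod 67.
Since 67 is prime, by Fermat 59^(-1) ≡ 59^{65} ≡ 25 mod 67. Verify: 59 × 25 = 1475 ≡ 1 mod 67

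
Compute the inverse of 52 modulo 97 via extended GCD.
Extended GCD: 52(28) + 97(-15) = 1. So 52^(-1) ≡ 28 mod 97. Verify: 52 × 28 = 1456 ≡ 1 mod 97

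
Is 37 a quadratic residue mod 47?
By Euler's criterion: 37^{23} ≡ 1 mod 47. Since this equals 1, 37 is a QR.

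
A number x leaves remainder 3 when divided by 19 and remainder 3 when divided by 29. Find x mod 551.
M = 19 × 29 = 551. M₁ = 29, y₁ ≡ 2 mod 19. M₂ = 19, y₂ ≡ 26 mod 29. x = 3×29×2 + 3×19×26 ≡ 3 mod 551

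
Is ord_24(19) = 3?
Powers of 19 mod 24: 19^1≡19, 19^2≡1. Already 19^2≡1, so the order is 2 < 3. No, the actual order is 2.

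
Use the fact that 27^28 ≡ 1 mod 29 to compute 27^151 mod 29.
By Fermat: 27^{28} ≡ 1 mod 29. 151 = 5×28 + 11. So 27^{151} ≡ 27^{11} ≡ 11 mod 29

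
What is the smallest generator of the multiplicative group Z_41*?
g = 6. Powers: [6, 36, 11, 25, 27, 39, 29, 10, 19, ...] generates all 40 non-zero residues.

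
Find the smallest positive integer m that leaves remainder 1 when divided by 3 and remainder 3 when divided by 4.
M = 3 × 4 = 12. M₁ = 4, y₁ ≡ 1 (mod 3). M₂ = 3, y₂ ≡ 3 (mod 4). m = 1×4×1 + 3×3×3 ≡ 7 (mod 12)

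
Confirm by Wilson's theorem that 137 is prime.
(136)! mod 137 = 136. Since this equals -1 (mod 137), Wilson confirms 137 is prime.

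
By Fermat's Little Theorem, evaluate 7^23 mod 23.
By Fermat: 7^{22} ≡ 1 (mod 23). So 7^{23} = 7^{22} · 7^{1} ≡ 7^{1} ≡ 7 (mod 23)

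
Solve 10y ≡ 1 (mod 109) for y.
Since 109 is prime, by Fermat 10^(-1) ≡ 10^{107} ≡ 11 (mod 109). Verify: 10 × 11 = 110 ≡ 1 (mod 109)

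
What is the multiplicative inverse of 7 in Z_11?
Since 11 is prime, by Fermat 7^(-1) ≡ 7^{9} ≡ 8 mod 11. Verify: 7 × 8 = 56 ≡ 1 mod 11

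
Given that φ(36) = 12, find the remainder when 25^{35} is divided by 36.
By Euler: 25^{12} ≡ 1 mod 36 since gcd(25, 36) = 1. 35 = 2×12 + 11. So 25^{35} ≡ 25^{11} ≡ 13 mod 36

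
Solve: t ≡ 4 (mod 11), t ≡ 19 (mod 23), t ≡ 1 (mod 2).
M = 11 × 23 × 2 = 506. M₁ = 46, y₁ ≡ 6 (mod 11). M₂ = 22, y₂ ≡ 22 (mod 23). M₃ = 253, y₃ ≡ 1 (mod 2). t = 4×46×6 + 19×22×22 + 1×253×1 ≡ 433 (mod 506)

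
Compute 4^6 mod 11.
By repeated squaring mod 11: 4^{1}≡4, 4^{2}≡5, 4^{4}≡3. Then 4^{6} = 4^{4+2} ≡ 3 × 5 ≡ 4 mod 11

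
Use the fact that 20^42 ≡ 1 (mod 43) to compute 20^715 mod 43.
By Fermat: 20^{42} ≡ 1 (mod 43). 715 ≡ 1 (mod 42). So 20^{715} ≡ 20^{1} ≡ 20 (mod 43)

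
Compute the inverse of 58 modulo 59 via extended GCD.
Extended GCD: 58(-1) + 59(1) = 1. So 58^(-1) ≡ -1 ≡ 58 (mod 59). Verify: 58 × 58 = 3364 ≡ 1 (mod 59)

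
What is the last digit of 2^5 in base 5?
Using Fermat: 2^{4} ≡ 1 (mod 5). 5 ≡ 1 (mod 4). So 2^{5} ≡ 2^{1} ≡ 2 (mod 5)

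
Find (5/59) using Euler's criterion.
(5/59) = 5^{29} mod 59 = 1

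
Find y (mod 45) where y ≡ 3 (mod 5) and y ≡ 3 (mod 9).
M = 5 × 9 = 45. M₁ = 9, y₁ ≡ 4 (mod 5). M₂ = 5, y₂ ≡ 2 (mod 9). y = 3×9×4 + 3×5×2 ≡ 3 (mod 45)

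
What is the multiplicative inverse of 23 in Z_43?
Since 43 is prime, by Fermat 23^(-1) ≡ 23^{41} ≡ 15 (mod 43). Verify: 23 × 15 = 345 ≡ 1 (mod 43)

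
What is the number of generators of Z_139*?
A prime p has φ(p-1) primitive roots; here φ(138) = 44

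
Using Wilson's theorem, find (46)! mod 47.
By Wilson's theorem, (46)! ≡ -1 ≡ 46 (mod 47)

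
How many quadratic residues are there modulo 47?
For prime 47, there are (p-1)/2 = (47-1)/2 = 23 quadratic residues (excluding 0).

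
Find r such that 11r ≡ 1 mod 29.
Since 29 is prime, by Fermat 11^(-1) ≡ 11^{27} ≡ 8 mod 29. Verify: 11 × 8 = 88 ≡ 1 mod 29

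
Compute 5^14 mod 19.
By repeated squaring (mod 19): 5^{1}≡5, 5^{2}≡6, 5^{4}≡17, 5^{8}≡4. Then 5^{14} = 5^{8+4+2} ≡ 4 × 17 × 6 ≡ 9 (mod 19)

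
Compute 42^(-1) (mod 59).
Since 59 is prime, by Fermat 42^(-1) ≡ 42^{57} ≡ 52 (mod 59). Verify: 42 × 52 = 2184 ≡ 1 (mod 59)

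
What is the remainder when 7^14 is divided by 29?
By repeated squaring (mod 29): 7^{1}≡7, 7^{2}≡20, 7^{4}≡23, 7^{8}≡7. Then 7^{14} = 7^{8+4+2} ≡ 7 × 23 × 20 ≡ 1 (mod 29)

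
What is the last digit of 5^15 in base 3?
Using Fermat: 5^{2} ≡ 1 (mod 3). 15 ≡ 1 (mod 2). So 5^{15} ≡ 5^{1} ≡ 2 (mod 3)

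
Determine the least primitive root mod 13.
g = 2. Powers: [2, 4, 8, 3, 6, 12, 11, 9, 5, 10, ...] generates all 12 non-zero residues.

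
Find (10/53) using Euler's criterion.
(10/53) = 10^{26} mod 53 = 1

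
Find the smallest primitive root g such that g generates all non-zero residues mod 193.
g = 5. For each prime q|192: 5^{96}≡192, 5^{64}≡84, none ≡ 1, so ord_193(5) = 192 and 5 is a primitive root.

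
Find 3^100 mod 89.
Using Fermat: 3^{88} ≡ 1 mod 89. 100 ≡ 12 mod 88. So 3^{100} ≡ 3^{12} ≡ 22 mod 89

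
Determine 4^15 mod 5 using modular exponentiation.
Using Fermat: 4^{4} ≡ 1 (mod 5). 15 ≡ 3 (mod 4). So 4^{15} ≡ 4^{3} ≡ 4 (mod 5)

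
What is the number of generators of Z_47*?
Number of primitive roots mod 47 = φ(p-1) = φ(46) = 22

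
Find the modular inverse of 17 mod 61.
Since 61 is prime, by Fermat 17^(-1) ≡ 17^{59} ≡ 18 mod 61. Verify: 17 × 18 = 306 ≡ 1 mod 61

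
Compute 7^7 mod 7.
By repeated squaring (mod 7): 7^{1}≡0, 7^{2}≡0, 7^{4}≡0. Then 7^{7} = 7^{4+2+1} ≡ 0 × 0 × 0 ≡ 0 (mod 7)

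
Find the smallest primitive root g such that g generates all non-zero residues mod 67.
g = 2. For each prime q|66: 2^{33}≡66, 2^{22}≡37, 2^{6}≡64, none ≡ 1, so ord_67(2) = 66 and 2 is a primitive root.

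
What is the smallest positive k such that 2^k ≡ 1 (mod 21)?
Powers of 2 mod 21: 2^1≡2, 2^2≡4, 2^3≡8, 2^4≡16, 2^5≡11, 2^6≡1. ord_21(2) = 6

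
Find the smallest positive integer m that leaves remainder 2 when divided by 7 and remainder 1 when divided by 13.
M = 7 × 13 = 91. M₁ = 13, y₁ ≡ 6 mod 7. M₂ = 7, y₂ ≡ 2 mod 13. m = 2×13×6 + 1×7×2 ≡ 79 mod 91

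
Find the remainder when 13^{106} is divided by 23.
By Fermat: 13^{22} ≡ 1 mod 23. 106 = 4×22 + 18. So 13^{106} ≡ 13^{18} ≡ 9 mod 23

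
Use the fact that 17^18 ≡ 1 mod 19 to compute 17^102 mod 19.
By Fermat: 17^{18} ≡ 1 mod 19. 102 = 5×18 + 12. So 17^{102} ≡ 17^{12} ≡ 11 mod 19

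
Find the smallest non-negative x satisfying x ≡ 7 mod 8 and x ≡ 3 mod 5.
M = 8 × 5 = 40. M₁ = 5, y₁ ≡ 5 mod 8. M₂ = 8, y₂ ≡ 2 mod 5. x = 7×5×5 + 3×8×2 ≡ 23 mod 40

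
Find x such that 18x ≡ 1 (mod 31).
Since 31 is prime, by Fermat 18^(-1) ≡ 18^{29} ≡ 19 (mod 31). Verify: 18 × 19 = 342 ≡ 1 (mod 31)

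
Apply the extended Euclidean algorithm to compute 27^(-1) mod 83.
Extended GCD: 27(40) + 83(-13) = 1. So 27^(-1) ≡ 40 (mod 83). Verify: 27 × 40 = 1080 ≡ 1 (mod 83)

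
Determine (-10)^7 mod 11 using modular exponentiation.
By repeated squaring mod 11: (-10)^{1}≡1, (-10)^{2}≡1, (-10)^{4}≡1. Then (-10)^{7} = (-10)^{4+2+1} ≡ 1 × 1 × 1 ≡ 1 mod 11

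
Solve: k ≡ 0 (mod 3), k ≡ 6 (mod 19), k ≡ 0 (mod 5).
M = 3 × 19 × 5 = 285. M₁ = 95, y₁ ≡ 2 (mod 3). M₂ = 15, y₂ ≡ 14 (mod 19). M₃ = 57, y₃ ≡ 3 (mod 5). k = 0×95×2 + 6×15×14 + 0×57×3 ≡ 120 (mod 285)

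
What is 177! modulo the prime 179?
(178)! = (177)! × (178) ≡ -1 mod 179. So (177)! ≡ -1 × (178)^(-1) ≡ (-1)×(-1) = 1 mod 179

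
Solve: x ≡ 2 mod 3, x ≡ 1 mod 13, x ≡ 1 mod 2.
M = 3 × 13 × 2 = 78. M₁ = 26, y₁ ≡ 2 mod 3. M₂ = 6, y₂ ≡ 11 mod 13. M₃ = 39, y₃ ≡ 1 mod 2. x = 2×26×2 + 1×6×11 + 1×39×1 ≡ 53 mod 78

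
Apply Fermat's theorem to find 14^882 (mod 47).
By Fermat: 14^{46} ≡ 1 (mod 47). 882 ≡ 8 (mod 46). So 14^{882} ≡ 14^{8} ≡ 7 (mod 47)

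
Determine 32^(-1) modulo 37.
Since 37 is prime, by Fermat 32^(-1) ≡ 32^{35} ≡ 22 mod 37. Verify: 32 × 22 = 704 ≡ 1 mod 37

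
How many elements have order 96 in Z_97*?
A prime p has φ(p-1) primitive roots; here φ(96) = 32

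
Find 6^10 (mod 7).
Using Fermat: 6^{6} ≡ 1 (mod 7). 10 ≡ 4 (mod 6). So 6^{10} ≡ 6^{4} ≡ 1 (mod 7)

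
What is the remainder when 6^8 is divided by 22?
By repeated squaring mod 22: 6^{1}≡6, 6^{2}≡14, 6^{4}≡20, 6^{8}≡4. So 6^{8} ≡ 4 mod 22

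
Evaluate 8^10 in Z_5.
Using Fermat: 8^{4} ≡ 1 (mod 5). 10 ≡ 2 (mod 4). So 8^{10} ≡ 8^{2} ≡ 4 (mod 5)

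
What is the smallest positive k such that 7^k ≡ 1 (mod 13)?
Powers of 7 mod 13: 7^1≡7, 7^2≡10, 7^3≡5, 7^4≡9, 7^5≡11, 7^6≡12, 7^7≡6, 7^8≡3, 7^9≡8, 7^10≡4, 7^11≡2, 7^12≡1. So the order of 7 is 12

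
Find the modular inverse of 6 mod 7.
Since 7 is prime, by Fermat 6^(-1) ≡ 6^{5} ≡ 6 (mod 7). Verify: 6 × 6 = 36 ≡ 1 (mod 7)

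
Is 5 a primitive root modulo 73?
ord_73(5) divides 72. For each prime q|72: 5^{36}≡72, 5^{24}≡8, none ≡ 1. So 5 has order 72 and is a primitive root mod 73.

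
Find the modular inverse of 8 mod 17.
Since 17 is prime, by Fermat 8^(-1) ≡ 8^{15} ≡ 15 mod 17. Verify: 8 × 15 = 120 ≡ 1 mod 17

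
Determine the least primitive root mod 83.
g = 2. Powers: [2, 4, 8, 16, 32, 64, 45, 7, 14, 28, ...] generates all 82 non-zero residues.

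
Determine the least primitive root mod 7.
g = 3. For each prime q|6: 3^{3}≡6, 3^{2}≡2, none ≡ 1, so ord_7(3) = 6 and 3 is a primitive root.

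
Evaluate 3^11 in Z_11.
Using Fermat: 3^{10} ≡ 1 mod 11. 11 ≡ 1 mod 10. So 3^{11} ≡ 3^{1} ≡ 3 mod 11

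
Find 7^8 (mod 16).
By repeated squaring (mod 16): 7^{1}≡7, 7^{2}≡1, 7^{4}≡1, 7^{8}≡1. So 7^{8} ≡ 1 (mod 16)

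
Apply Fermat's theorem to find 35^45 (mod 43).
By Fermat: 35^{42} ≡ 1 (mod 43). So 35^{45} = 35^{42} · 35^{3} ≡ 35^{3} ≡ 4 (mod 43)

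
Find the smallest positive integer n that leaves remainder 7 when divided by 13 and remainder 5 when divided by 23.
M = 13 × 23 = 299. M₁ = 23, y₁ ≡ 4 (mod 13). M₂ = 13, y₂ ≡ 16 (mod 23). n = 7×23×4 + 5×13×16 ≡ 189 (mod 299)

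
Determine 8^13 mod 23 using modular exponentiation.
By repeated squaring (mod 23): 8^{1}≡8, 8^{2}≡18, 8^{4}≡2, 8^{8}≡4. Then 8^{13} = 8^{8+4+1} ≡ 4 × 2 × 8 ≡ 18 (mod 23)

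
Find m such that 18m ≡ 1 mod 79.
Since 79 is prime, by Fermat 18^(-1) ≡ 18^{77} ≡ 22 mod 79. Verify: 18 × 22 = 396 ≡ 1 mod 79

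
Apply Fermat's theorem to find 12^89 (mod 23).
By Fermat: 12^{22} ≡ 1 (mod 23). 89 = 4×22 + 1. So 12^{89} ≡ 12^{1} ≡ 12 (mod 23)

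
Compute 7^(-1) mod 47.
Since 47 is prime, by Fermat 7^(-1) ≡ 7^{45} ≡ 27 mod 47. Verify: 7 × 27 = 189 ≡ 1 mod 47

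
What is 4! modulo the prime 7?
(6)! = (4)! × (5) × (6) ≡ -1 (mod 7). So (4)! ≡ -1 × [(6)(5)]^(-1) ≡ 3 (mod 7)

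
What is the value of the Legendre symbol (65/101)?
(65/101) = 65^{50} mod 101 = 1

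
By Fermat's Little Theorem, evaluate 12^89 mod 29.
By Fermat: 12^{28} ≡ 1 mod 29. 89 = 3×28 + 5. So 12^{89} ≡ 12^{5} ≡ 12 mod 29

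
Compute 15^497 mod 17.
Using Fermat: 15^{16} ≡ 1 (mod 17). 497 ≡ 1 (mod 16). So 15^{497} ≡ 15^{1} ≡ 15 (mod 17)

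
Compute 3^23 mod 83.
By repeated squaring (mod 83): 3^{1}≡3, 3^{2}≡9, 3^{4}≡81, 3^{8}≡4, 3^{16}≡16. Then 3^{23} = 3^{16+4+2+1} ≡ 16 × 81 × 9 × 3 ≡ 49 (mod 83)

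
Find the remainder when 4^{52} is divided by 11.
By Fermat: 4^{10} ≡ 1 (mod 11). 52 = 5×10 + 2. So 4^{52} ≡ 4^{2} ≡ 5 (mod 11)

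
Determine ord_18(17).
Powers of 17 mod 18: 17^1≡17, 17^2≡1. ord_18(17) = 2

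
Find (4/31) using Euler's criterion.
(4/31) = 4^{15} mod 31 = 1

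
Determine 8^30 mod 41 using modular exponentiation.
By repeated squaring mod 41: 8^{1}≡8, 8^{2}≡23, 8^{4}≡37, 8^{8}≡16, 8^{16}≡10. Then 8^{30} = 8^{16+8+4+2} ≡ 10 × 16 × 37 × 23 ≡ 40 mod 41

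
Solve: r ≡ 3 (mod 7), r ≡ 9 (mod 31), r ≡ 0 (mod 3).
M = 7 × 31 × 3 = 651. M₁ = 93, y₁ ≡ 4 (mod 7). M₂ = 21, y₂ ≡ 3 (mod 31). M₃ = 217, y₃ ≡ 1 (mod 3). r = 3×93×4 + 9×21×3 + 0×217×1 ≡ 381 (mod 651)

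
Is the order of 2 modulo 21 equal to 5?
Powers of 2 mod 21: 2^1≡2, 2^2≡4, 2^3≡8, 2^4≡16, 2^5≡11, 2^6≡1. 2^5≡11≢1, so ord ≠ 5. No, the actual order is 6.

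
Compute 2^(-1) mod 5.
Since 5 is prime, by Fermat 2^(-1) ≡ 2^{3} ≡ 3 mod 5. Verify: 2 × 3 = 6 ≡ 1 mod 5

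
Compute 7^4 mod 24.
7^{4} = 2401 ≡ 1 (mod 24)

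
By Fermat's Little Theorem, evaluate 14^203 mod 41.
By Fermat: 14^{40} ≡ 1 (mod 41). 203 ≡ 3 (mod 40). So 14^{203} ≡ 14^{3} ≡ 38 (mod 41)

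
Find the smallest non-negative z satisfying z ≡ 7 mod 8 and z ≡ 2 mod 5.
M = 8 × 5 = 40. M₁ = 5, y₁ ≡ 5 mod 8. M₂ = 8, y₂ ≡ 2 mod 5. z = 7×5×5 + 2×8×2 ≡ 7 mod 40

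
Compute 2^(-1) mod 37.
Since 37 is prime, by Fermat 2^(-1) ≡ 2^{35} ≡ 19 mod 37. Verify: 2 × 19 = 38 ≡ 1 mod 37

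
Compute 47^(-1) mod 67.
Since 67 is prime, by Fermat 47^(-1) ≡ 47^{65} ≡ 10 mod 67. Verify: 47 × 10 = 470 ≡ 1 mod 67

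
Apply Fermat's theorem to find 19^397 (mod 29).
By Fermat: 19^{28} ≡ 1 (mod 29). 397 ≡ 5 (mod 28). So 19^{397} ≡ 19^{5} ≡ 21 (mod 29)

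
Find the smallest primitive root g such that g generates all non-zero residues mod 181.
g = 2. For each prime q|180: 2^{90}≡180, 2^{60}≡48, 2^{36}≡59, none ≡ 1, so ord_181(2) = 180 and 2 is a primitive root.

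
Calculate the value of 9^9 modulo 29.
By repeated squaring mod 29: 9^{1}≡9, 9^{2}≡23, 9^{4}≡7, 9^{8}≡20. Then 9^{9} = 9^{8+1} ≡ 20 × 9 ≡ 6 mod 29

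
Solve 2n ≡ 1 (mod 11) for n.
Since 11 is prime, by Fermat 2^(-1) ≡ 2^{9} ≡ 6 (mod 11). Verify: 2 × 6 = 12 ≡ 1 (mod 11)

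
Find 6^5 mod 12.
By repeated squaring mod 12: 6^{1}≡6, 6^{2}≡0, 6^{4}≡0. Then 6^{5} = 6^{4+1} ≡ 0 × 6 ≡ 0 mod 12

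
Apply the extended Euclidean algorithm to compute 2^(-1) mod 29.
Extended GCD: 2(-14) + 29(1) = 1. So 2^(-1) ≡ -14 ≡ 15 mod 29. Verify: 2 × 15 = 30 ≡ 1 mod 29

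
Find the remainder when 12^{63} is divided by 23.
By Fermat: 12^{22} ≡ 1 mod 23. 63 = 2×22 + 19. So 12^{63} ≡ 12^{19} ≡ 8 mod 23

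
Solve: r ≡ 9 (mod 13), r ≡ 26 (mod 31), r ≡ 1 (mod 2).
M = 13 × 31 × 2 = 806. M₁ = 62, y₁ ≡ 4 (mod 13). M₂ = 26, y₂ ≡ 6 (mod 31). M₃ = 403, y₃ ≡ 1 (mod 2). r = 9×62×4 + 26×26×6 + 1×403×1 ≡ 243 (mod 806)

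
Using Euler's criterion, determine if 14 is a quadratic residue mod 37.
By Euler's criterion: 14^{18} ≡ 36 (mod 37). Since this equals -1 (≡ 36), 14 is not a QR.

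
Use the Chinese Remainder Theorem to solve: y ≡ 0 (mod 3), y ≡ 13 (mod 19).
M = 3 × 19 = 57. M₁ = 19, y₁ ≡ 1 (mod 3). M₂ = 3, y₂ ≡ 13 (mod 19). y = 0×19×1 + 13×3×13 ≡ 51 (mod 57)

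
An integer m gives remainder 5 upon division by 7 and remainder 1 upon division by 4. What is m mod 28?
M = 7 × 4 = 28. M₁ = 4, y₁ ≡ 2 mod 7. M₂ = 7, y₂ ≡ 3 mod 4. m = 5×4×2 + 1×7×3 ≡ 5 mod 28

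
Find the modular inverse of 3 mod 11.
Since 11 is prime, by Fermat 3^(-1) ≡ 3^{9} ≡ 4 (mod 11). Verify: 3 × 4 = 12 ≡ 1 (mod 11)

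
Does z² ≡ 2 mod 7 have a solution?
By Euler's criterion: 2^{3} ≡ 1 mod 7. Since this equals 1, 2 is a QR.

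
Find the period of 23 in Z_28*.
Powers of 23 mod 28: 23^1≡23, 23^2≡25, 23^3≡15, 23^4≡9, 23^5≡11, 23^6≡1. ord_28(23) = 6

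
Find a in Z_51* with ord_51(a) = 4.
13 has order 4 mod 51 since 13^{4} ≡ 1 (mod 51) and no smaller power works.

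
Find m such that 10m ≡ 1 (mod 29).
Since 29 is prime, by Fermat 10^(-1) ≡ 10^{27} ≡ 3 (mod 29). Verify: 10 × 3 = 30 ≡ 1 (mod 29)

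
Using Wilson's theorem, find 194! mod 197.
(196)! = (194)! × (195) × (196) ≡ -1 mod 197. So (194)! ≡ -1 × [(196)(195)]^(-1) ≡ 98 mod 197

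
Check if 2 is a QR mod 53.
By Euler's criterion: 2^{26} ≡ 52 (mod 53). Since this equals -1 (≡ 52), 2 is not a QR.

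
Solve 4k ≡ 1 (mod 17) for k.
Since 17 is prime, by Fermat 4^(-1) ≡ 4^{15} ≡ 13 (mod 17). Verify: 4 × 13 = 52 ≡ 1 (mod 17)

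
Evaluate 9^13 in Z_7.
Using Fermat: 9^{6} ≡ 1 (mod 7). 13 ≡ 1 (mod 6). So 9^{13} ≡ 9^{1} ≡ 2 (mod 7)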